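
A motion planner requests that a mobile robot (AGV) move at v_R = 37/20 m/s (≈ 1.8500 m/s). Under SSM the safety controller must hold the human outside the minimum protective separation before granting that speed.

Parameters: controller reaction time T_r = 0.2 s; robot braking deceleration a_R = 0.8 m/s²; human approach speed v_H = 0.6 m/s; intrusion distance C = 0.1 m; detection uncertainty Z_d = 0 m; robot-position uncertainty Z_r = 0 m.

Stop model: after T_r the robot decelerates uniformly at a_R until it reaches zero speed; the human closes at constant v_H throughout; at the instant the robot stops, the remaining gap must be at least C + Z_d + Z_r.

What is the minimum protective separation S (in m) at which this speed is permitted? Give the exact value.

stop time T_s = (37/20)/(4/5) = 2.3125 s
reaction-phase robot travel = 1.8500·0.2000 = 0.3700 m
braking distance = 1.8500²/(2·0.8000) = 2.1391 m
person approaches 0.6000·(0.2000+2.3125) = 1.5075 m
residual clearance needed = 0.1000+0.0000+0.0000 = 0.1000 m
S_min ≈ 0.3700+2.1391+1.5075+0.1000  ⇒  S_min = 13173/3200 m

S_min = 13173/3200 m = 4.1166 m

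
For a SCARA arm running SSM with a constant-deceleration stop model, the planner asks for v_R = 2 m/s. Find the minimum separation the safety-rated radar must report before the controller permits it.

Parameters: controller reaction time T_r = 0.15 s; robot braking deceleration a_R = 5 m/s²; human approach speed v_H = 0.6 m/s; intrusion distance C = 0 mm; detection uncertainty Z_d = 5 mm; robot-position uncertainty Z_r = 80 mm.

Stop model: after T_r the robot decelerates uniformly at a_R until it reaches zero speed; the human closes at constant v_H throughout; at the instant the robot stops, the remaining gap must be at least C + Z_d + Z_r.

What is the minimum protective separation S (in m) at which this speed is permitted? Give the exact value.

S_min = 223/200 m = 1.1150 m

T_s = v_R/a_R = 2/5 = 0.4000 s
robot covers v_R·T_r = 2.0000·0.1500 = 0.3000 m before braking
braking distance = 2.0000²/(2·5.0000) = 0.4000 m
human over T_r+T_s: 0.6000·(0.1500+0.4000) = 0.3300 m
margins: 0.0000+0.0050+0.0800 = 0.0850 m
S_min ≈ 0.3000+0.4000+0.3300+0.0850  ⇒  S_min = 223/200 m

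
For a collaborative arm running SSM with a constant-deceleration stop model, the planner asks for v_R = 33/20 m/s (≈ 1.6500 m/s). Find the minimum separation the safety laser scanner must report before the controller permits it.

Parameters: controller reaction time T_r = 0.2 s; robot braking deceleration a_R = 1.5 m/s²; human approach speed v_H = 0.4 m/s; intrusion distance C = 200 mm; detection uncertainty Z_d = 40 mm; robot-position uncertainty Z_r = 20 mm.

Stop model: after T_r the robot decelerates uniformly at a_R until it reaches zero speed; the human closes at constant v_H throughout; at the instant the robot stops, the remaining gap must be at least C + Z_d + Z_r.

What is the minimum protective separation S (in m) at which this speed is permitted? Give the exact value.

S_min = 807/400 m = 2.0175 m

T_s = v_R/a_R = (33/20)/(3/2) = 1.1000 s
robot covers v_R·T_r = 1.6500·0.2000 = 0.3300 m before braking
braking distance = 1.6500²/(2·1.5000) = 0.9075 m
person approaches 0.4000·(0.2000+1.1000) = 0.5200 m
margins: 0.2000+0.0400+0.0200 = 0.2600 m
S_min ≈ 0.3300+0.9075+0.5200+0.2600  ⇒  S_min = 807/400 m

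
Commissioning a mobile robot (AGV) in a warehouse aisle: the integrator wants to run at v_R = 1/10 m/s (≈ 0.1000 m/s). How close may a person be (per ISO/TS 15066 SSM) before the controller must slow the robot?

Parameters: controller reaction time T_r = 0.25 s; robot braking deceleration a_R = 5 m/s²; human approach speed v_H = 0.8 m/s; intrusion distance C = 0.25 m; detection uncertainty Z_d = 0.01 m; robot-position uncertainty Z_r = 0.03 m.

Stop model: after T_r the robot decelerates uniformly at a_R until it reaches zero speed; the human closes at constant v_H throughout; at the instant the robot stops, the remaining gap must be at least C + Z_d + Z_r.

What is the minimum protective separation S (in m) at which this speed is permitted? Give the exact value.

T_s = v_R/a_R = (1/10)/5 = 0.0200 s
reaction-phase robot travel = 0.1000·0.2500 = 0.0250 m
robot covers 0.1000·0.0200 − ½·5.0000·0.0200² = 0.0010 m while stopping
human closes 0.8000·0.2700 = 0.2160 m
C+Z_d+Z_r = 0.2500+0.0100+0.0300 = 0.2900 m
S_min ≈ 0.0250+0.0010+0.2160+0.2900  ⇒  S_min = 133/250 m

S_min = 133/250 m = 0.5320 m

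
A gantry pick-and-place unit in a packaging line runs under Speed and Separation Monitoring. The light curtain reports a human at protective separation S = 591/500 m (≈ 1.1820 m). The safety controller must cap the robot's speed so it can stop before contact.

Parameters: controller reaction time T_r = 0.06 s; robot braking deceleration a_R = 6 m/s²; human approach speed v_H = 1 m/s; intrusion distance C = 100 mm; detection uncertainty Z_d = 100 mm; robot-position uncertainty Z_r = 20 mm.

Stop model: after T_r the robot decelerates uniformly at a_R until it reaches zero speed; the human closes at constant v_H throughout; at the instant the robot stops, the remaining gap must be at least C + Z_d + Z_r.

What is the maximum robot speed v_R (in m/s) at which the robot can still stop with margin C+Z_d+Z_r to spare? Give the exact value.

v_R_max = 11/5 m/s = 2.2000 m/s

quadratic (1/12)·v² + (17/75)·v + (-451/500) = 0
  disc = (17/75)² − 4·(1/12)·(-451/500) = 7921/22500 ; √disc = 89/150
  v_R = (−(17/75) + 89/150) / (2·(1/12)) = 11/5 m/s
check:
braking lasts T_s = (11/5)/6 = 0.3667 s
robot covers v_R·T_r = 2.2000·0.0600 = 0.1320 m before braking
robot covers 2.2000·0.3667 − ½·6.0000·0.3667² = 0.4033 m while stopping
human closes 1.0000·0.4267 = 0.4267 m
C+Z_d+Z_r = 0.1000+0.1000+0.0200 = 0.2200 m
sum ≈ 0.1320+0.4033+0.4267+0.2200 ≈ 1.1820 m = S ✓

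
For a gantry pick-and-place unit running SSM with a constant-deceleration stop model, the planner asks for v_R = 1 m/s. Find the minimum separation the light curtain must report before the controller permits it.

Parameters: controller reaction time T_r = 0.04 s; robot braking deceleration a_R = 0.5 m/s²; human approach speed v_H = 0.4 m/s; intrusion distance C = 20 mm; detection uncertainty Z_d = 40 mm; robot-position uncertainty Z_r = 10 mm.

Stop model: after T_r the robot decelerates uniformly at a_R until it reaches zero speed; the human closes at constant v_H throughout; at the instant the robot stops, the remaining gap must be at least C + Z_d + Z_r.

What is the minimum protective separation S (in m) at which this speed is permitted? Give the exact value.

S_min = 963/500 m = 1.9260 m

braking lasts T_s = 1/(1/2) = 2.0000 s
robot in T_r: 1.0000·0.0400 = 0.0400 m
robot covers 1.0000·2.0000 − ½·0.5000·2.0000² = 1.0000 m while stopping
human closes 0.4000·2.0400 = 0.8160 m
C+Z_d+Z_r = 0.0200+0.0400+0.0100 = 0.0700 m
S_min ≈ 0.0400+1.0000+0.8160+0.0700  ⇒  S_min = 963/500 m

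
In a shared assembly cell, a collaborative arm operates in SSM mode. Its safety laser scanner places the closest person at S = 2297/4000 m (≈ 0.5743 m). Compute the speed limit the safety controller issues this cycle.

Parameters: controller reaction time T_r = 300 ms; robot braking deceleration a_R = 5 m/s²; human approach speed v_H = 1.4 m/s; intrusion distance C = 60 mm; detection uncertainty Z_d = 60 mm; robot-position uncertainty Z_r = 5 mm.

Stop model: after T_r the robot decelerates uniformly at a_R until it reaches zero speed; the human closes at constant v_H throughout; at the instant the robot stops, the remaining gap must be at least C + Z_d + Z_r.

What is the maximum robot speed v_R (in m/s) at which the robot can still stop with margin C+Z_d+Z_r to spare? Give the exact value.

collect terms ⇒ (1/10)·v_R² + (29/50)·v_R + (-117/4000) = 0
  disc = (29/50)² − 4·(1/10)·(-117/4000) = 3481/10000 ; √disc = 59/100
  v_R = (−(29/50) + 59/100) / (2·(1/10)) = 1/20 m/s
check:
braking lasts T_s = (1/20)/5 = 0.0100 s
robot in T_r: 0.0500·0.3000 = 0.0150 m
robot under decel: 0.0500²/(2·5.0000) = 0.0003 m
person approaches 1.4000·(0.3000+0.0100) = 0.4340 m
margins: 0.0600+0.0600+0.0050 = 0.1250 m
sum ≈ 0.0150+0.0003+0.4340+0.1250 ≈ 0.5743 m = S ✓

v_R_max = 1/20 m/s = 0.0500 m/s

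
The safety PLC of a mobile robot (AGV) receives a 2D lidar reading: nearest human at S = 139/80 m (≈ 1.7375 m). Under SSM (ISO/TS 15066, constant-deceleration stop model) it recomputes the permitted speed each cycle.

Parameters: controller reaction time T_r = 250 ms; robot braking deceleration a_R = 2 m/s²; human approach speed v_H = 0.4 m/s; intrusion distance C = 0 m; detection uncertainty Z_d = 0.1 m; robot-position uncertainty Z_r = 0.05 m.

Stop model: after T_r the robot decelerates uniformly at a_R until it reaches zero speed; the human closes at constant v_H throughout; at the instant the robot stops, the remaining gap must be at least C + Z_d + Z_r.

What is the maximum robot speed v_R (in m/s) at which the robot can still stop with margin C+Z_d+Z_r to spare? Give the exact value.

v_R_max = 17/10 m/s = 1.7000 m/s

at the boundary: (1/4)·v² + (9/20)·v + (-119/80) = 0
  disc = (9/20)² − 4·(1/4)·(-119/80) = 169/100 ; √disc = 13/10
  v_R = (−(9/20) + 13/10) / (2·(1/4)) = 17/10 m/s
check:
T_s = v_R/a_R = (17/10)/2 = 0.8500 s
reaction-phase robot travel = 1.7000·0.2500 = 0.4250 m
robot covers 1.7000·0.8500 − ½·2.0000·0.8500² = 0.7225 m while stopping
human over T_r+T_s: 0.4000·(0.2500+0.8500) = 0.4400 m
margins: 0.0000+0.1000+0.0500 = 0.1500 m
sum ≈ 0.4250+0.7225+0.4400+0.1500 ≈ 1.7375 m = S ✓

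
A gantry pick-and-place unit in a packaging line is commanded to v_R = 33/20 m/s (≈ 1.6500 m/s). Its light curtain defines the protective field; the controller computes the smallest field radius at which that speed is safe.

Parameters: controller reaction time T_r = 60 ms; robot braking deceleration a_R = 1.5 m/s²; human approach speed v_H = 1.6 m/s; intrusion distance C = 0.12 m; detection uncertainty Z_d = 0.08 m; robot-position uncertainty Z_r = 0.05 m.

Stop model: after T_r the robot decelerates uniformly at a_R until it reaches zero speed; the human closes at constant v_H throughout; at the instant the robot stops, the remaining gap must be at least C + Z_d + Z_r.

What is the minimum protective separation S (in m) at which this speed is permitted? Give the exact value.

S_min = 249/80 m = 3.1125 m

braking lasts T_s = (33/20)/(3/2) = 1.1000 s
robot covers v_R·T_r = 1.6500·0.0600 = 0.0990 m before braking
robot under decel: 1.6500²/(2·1.5000) = 0.9075 m
human over T_r+T_s: 1.6000·(0.0600+1.1000) = 1.8560 m
margins: 0.1200+0.0800+0.0500 = 0.2500 m
S_min ≈ 0.0990+0.9075+1.8560+0.2500  ⇒  S_min = 249/80 m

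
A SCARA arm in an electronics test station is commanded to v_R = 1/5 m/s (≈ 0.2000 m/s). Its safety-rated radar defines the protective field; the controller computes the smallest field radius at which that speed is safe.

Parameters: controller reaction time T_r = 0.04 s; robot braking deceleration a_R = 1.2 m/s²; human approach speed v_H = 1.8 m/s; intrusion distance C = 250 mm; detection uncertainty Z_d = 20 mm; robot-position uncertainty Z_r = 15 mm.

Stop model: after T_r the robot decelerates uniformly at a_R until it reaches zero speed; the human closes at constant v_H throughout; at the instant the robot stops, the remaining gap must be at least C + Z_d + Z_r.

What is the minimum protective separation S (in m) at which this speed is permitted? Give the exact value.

braking lasts T_s = (1/5)/(6/5) = 0.1667 s
robot in T_r: 0.2000·0.0400 = 0.0080 m
robot covers 0.2000·0.1667 − ½·1.2000·0.1667² = 0.0167 m while stopping
human over T_r+T_s: 1.8000·(0.0400+0.1667) = 0.3720 m
margins: 0.2500+0.0200+0.0150 = 0.2850 m
S_min ≈ 0.0080+0.0167+0.3720+0.2850  ⇒  S_min = 409/600 m

S_min = 409/600 m = 0.6817 m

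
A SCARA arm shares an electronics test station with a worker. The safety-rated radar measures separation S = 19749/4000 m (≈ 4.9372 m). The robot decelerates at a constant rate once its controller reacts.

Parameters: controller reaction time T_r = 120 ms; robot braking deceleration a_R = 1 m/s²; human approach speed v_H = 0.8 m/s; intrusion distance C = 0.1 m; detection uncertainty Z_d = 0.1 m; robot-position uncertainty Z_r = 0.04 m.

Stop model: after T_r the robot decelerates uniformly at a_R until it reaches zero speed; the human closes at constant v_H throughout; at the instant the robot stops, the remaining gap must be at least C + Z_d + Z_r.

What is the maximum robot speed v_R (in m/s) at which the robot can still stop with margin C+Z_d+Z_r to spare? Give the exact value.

at the boundary: (1/2)·v² + (23/25)·v + (-3681/800) = 0
  disc = (23/25)² − 4·(1/2)·(-3681/800) = 100489/10000 ; √disc = 317/100
  v_R = (−(23/25) + 317/100) / (2·(1/2)) = 9/4 m/s
check:
T_s = v_R/a_R = (9/4)/1 = 2.2500 s
robot covers v_R·T_r = 2.2500·0.1200 = 0.2700 m before braking
robot covers 2.2500·2.2500 − ½·1.0000·2.2500² = 2.5312 m while stopping
human closes 0.8000·2.3700 = 1.8960 m
margins: 0.1000+0.1000+0.0400 = 0.2400 m
sum ≈ 0.2700+2.5312+1.8960+0.2400 ≈ 4.9372 m = S ✓

v_R_max = 9/4 m/s = 2.2500 m/s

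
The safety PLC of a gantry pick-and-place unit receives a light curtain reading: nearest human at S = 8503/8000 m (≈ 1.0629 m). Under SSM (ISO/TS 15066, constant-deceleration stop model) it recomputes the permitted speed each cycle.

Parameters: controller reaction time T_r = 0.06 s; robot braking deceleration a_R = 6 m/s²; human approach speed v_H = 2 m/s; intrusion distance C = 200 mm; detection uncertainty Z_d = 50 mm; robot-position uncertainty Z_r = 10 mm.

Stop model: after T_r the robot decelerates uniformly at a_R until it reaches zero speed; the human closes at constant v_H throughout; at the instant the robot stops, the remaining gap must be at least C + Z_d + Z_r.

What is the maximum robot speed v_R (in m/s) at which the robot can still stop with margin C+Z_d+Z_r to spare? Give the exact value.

at the boundary: (1/12)·v² + (59/150)·v + (-5463/8000) = 0
  disc = (59/150)² − 4·(1/12)·(-5463/8000) = 137641/360000 ; √disc = 371/600
  v_R = (−(59/150) + 371/600) / (2·(1/12)) = 27/20 m/s
check:
T_s = v_R/a_R = (27/20)/6 = 0.2250 s
robot covers v_R·T_r = 1.3500·0.0600 = 0.0810 m before braking
robot covers 1.3500·0.2250 − ½·6.0000·0.2250² = 0.1519 m while stopping
person approaches 2.0000·(0.0600+0.2250) = 0.5700 m
residual clearance needed = 0.2000+0.0500+0.0100 = 0.2600 m
sum ≈ 0.0810+0.1519+0.5700+0.2600 ≈ 1.0629 m = S ✓

v_R_max = 27/20 m/s = 1.3500 m/s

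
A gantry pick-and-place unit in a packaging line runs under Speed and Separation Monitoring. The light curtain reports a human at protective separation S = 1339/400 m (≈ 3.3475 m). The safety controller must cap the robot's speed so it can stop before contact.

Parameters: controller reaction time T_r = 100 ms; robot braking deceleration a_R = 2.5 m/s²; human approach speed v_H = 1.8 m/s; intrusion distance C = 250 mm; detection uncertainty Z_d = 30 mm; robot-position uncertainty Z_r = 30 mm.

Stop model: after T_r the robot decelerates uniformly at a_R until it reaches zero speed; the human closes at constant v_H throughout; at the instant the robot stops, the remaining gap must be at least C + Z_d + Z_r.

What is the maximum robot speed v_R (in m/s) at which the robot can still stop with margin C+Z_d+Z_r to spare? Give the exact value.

v_R_max = 9/4 m/s = 2.2500 m/s

at the boundary: (1/5)·v² + (41/50)·v + (-1143/400) = 0
  disc = (41/50)² − 4·(1/5)·(-1143/400) = 1849/625 ; √disc = 43/25
  v_R = (−(41/50) + 43/25) / (2·(1/5)) = 9/4 m/s
check:
braking lasts T_s = (9/4)/(5/2) = 0.9000 s
robot in T_r: 2.2500·0.1000 = 0.2250 m
robot covers 2.2500·0.9000 − ½·2.5000·0.9000² = 1.0125 m while stopping
person approaches 1.8000·(0.1000+0.9000) = 1.8000 m
margins: 0.2500+0.0300+0.0300 = 0.3100 m
sum ≈ 0.2250+1.0125+1.8000+0.3100 ≈ 3.3475 m = S ✓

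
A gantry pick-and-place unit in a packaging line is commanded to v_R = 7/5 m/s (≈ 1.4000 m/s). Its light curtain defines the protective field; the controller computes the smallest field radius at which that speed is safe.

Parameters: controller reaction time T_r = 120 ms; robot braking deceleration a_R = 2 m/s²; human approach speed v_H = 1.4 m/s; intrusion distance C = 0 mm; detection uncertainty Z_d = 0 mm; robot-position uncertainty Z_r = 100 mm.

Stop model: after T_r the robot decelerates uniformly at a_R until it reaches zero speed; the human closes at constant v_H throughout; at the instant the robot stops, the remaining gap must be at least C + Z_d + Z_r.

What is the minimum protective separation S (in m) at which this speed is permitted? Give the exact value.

S_min = 953/500 m = 1.9060 m

T_s = v_R/a_R = (7/5)/2 = 0.7000 s
robot in T_r: 1.4000·0.1200 = 0.1680 m
robot covers 1.4000·0.7000 − ½·2.0000·0.7000² = 0.4900 m while stopping
person approaches 1.4000·(0.1200+0.7000) = 1.1480 m
margins: 0.0000+0.0000+0.1000 = 0.1000 m
S_min ≈ 0.1680+0.4900+1.1480+0.1000  ⇒  S_min = 953/500 m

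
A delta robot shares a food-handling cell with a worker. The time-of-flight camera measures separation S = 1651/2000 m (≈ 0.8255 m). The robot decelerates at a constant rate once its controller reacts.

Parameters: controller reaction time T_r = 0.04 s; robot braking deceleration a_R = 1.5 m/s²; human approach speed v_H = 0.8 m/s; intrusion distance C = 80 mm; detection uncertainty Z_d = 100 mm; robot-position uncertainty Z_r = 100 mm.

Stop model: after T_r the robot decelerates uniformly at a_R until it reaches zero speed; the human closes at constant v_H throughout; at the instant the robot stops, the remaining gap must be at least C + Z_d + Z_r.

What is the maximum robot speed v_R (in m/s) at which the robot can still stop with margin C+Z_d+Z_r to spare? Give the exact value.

at the boundary: (1/3)·v² + (43/75)·v + (-1027/2000) = 0
  disc = (43/75)² − 4·(1/3)·(-1027/2000) = 22801/22500 ; √disc = 151/150
  v_R = (−(43/75) + 151/150) / (2·(1/3)) = 13/20 m/s
check:
stop time T_s = (13/20)/(3/2) = 0.4333 s
robot covers v_R·T_r = 0.6500·0.0400 = 0.0260 m before braking
robot under decel: 0.6500²/(2·1.5000) = 0.1408 m
person approaches 0.8000·(0.0400+0.4333) = 0.3787 m
margins: 0.0800+0.1000+0.1000 = 0.2800 m
sum ≈ 0.0260+0.1408+0.3787+0.2800 ≈ 0.8255 m = S ✓

v_R_max = 13/20 m/s = 0.6500 m/s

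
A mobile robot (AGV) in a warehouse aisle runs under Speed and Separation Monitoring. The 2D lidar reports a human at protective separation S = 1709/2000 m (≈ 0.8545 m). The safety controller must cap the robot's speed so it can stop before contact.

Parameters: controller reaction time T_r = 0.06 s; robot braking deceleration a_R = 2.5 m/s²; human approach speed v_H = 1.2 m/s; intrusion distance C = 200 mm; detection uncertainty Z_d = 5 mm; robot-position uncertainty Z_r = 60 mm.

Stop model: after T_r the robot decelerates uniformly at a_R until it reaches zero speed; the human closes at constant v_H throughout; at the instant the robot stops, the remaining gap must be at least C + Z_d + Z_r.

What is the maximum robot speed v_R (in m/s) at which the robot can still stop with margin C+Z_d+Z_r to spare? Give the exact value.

quadratic (1/5)·v² + (27/50)·v + (-207/400) = 0
  disc = (27/50)² − 4·(1/5)·(-207/400) = 441/625 ; √disc = 21/25
  v_R = (−(27/50) + 21/25) / (2·(1/5)) = 3/4 m/s
check:
stop time T_s = (3/4)/(5/2) = 0.3000 s
reaction-phase robot travel = 0.7500·0.0600 = 0.0450 m
braking distance = 0.7500²/(2·2.5000) = 0.1125 m
human closes 1.2000·0.3600 = 0.4320 m
margins: 0.2000+0.0050+0.0600 = 0.2650 m
sum ≈ 0.0450+0.1125+0.4320+0.2650 ≈ 0.8545 m = S ✓

v_R_max = 3/4 m/s = 0.7500 m/s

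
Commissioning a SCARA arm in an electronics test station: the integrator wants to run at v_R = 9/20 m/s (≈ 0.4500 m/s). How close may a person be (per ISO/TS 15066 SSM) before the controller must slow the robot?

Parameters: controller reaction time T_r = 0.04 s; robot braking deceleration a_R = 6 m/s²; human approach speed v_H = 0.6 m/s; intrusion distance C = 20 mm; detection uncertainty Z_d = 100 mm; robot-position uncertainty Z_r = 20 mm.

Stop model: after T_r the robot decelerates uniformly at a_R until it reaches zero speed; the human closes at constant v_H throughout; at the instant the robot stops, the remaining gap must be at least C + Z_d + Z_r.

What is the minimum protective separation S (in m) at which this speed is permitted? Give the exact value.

S_min = 1951/8000 m = 0.2439 m

T_s = v_R/a_R = (9/20)/6 = 0.0750 s
reaction-phase robot travel = 0.4500·0.0400 = 0.0180 m
braking distance = 0.4500²/(2·6.0000) = 0.0169 m
human over T_r+T_s: 0.6000·(0.0400+0.0750) = 0.0690 m
C+Z_d+Z_r = 0.0200+0.1000+0.0200 = 0.1400 m
S_min ≈ 0.0180+0.0169+0.0690+0.1400  ⇒  S_min = 1951/8000 m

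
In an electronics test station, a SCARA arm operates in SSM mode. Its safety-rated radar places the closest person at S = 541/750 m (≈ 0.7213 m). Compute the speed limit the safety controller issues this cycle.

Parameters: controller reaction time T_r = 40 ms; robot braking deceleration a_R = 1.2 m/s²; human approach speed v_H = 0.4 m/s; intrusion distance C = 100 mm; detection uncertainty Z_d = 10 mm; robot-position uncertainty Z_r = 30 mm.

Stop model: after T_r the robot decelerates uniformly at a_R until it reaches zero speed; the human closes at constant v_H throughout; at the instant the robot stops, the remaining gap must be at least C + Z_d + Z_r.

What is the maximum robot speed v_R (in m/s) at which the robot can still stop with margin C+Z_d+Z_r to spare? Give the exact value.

v_R_max = 4/5 m/s = 0.8000 m/s

at the boundary: (5/12)·v² + (28/75)·v + (-212/375) = 0
  disc = (28/75)² − 4·(5/12)·(-212/375) = 676/625 ; √disc = 26/25
  v_R = (−(28/75) + 26/25) / (2·(5/12)) = 4/5 m/s
check:
stop time T_s = (4/5)/(6/5) = 0.6667 s
reaction-phase robot travel = 0.8000·0.0400 = 0.0320 m
braking distance = 0.8000²/(2·1.2000) = 0.2667 m
human closes 0.4000·0.7067 = 0.2827 m
residual clearance needed = 0.1000+0.0100+0.0300 = 0.1400 m
sum ≈ 0.0320+0.2667+0.2827+0.1400 ≈ 0.7213 m = S ✓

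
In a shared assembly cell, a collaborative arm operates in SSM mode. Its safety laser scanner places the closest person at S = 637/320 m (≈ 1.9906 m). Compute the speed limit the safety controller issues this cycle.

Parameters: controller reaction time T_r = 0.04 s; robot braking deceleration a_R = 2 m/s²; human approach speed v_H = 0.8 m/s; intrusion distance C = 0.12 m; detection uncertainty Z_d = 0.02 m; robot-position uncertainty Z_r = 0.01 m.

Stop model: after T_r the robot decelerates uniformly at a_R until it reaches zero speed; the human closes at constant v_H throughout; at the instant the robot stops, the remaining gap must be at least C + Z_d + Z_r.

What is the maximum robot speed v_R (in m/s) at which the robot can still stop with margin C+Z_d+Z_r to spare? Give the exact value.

v_R_max = 39/20 m/s = 1.9500 m/s

at the boundary: (1/4)·v² + (11/25)·v + (-14469/8000) = 0
  disc = (11/25)² − 4·(1/4)·(-14469/8000) = 80089/40000 ; √disc = 283/200
  v_R = (−(11/25) + 283/200) / (2·(1/4)) = 39/20 m/s
check:
stop time T_s = (39/20)/2 = 0.9750 s
robot in T_r: 1.9500·0.0400 = 0.0780 m
braking distance = 1.9500²/(2·2.0000) = 0.9506 m
person approaches 0.8000·(0.0400+0.9750) = 0.8120 m
margins: 0.1200+0.0200+0.0100 = 0.1500 m
sum ≈ 0.0780+0.9506+0.8120+0.1500 ≈ 1.9906 m = S ✓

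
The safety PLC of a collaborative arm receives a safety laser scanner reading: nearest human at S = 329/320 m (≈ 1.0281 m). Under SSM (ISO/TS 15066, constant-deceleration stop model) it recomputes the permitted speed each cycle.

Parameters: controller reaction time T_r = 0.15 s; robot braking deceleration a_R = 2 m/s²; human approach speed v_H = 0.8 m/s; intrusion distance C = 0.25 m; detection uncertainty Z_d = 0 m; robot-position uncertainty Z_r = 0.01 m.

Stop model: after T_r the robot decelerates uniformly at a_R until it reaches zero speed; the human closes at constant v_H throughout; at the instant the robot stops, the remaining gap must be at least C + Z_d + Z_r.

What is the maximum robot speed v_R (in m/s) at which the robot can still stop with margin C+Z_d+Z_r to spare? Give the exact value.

collect terms ⇒ (1/4)·v_R² + (11/20)·v_R + (-1037/1600) = 0
  disc = (11/20)² − 4·(1/4)·(-1037/1600) = 1521/1600 ; √disc = 39/40
  v_R = (−(11/20) + 39/40) / (2·(1/4)) = 17/20 m/s
check:
T_s = v_R/a_R = (17/20)/2 = 0.4250 s
reaction-phase robot travel = 0.8500·0.1500 = 0.1275 m
robot covers 0.8500·0.4250 − ½·2.0000·0.4250² = 0.1806 m while stopping
person approaches 0.8000·(0.1500+0.4250) = 0.4600 m
margins: 0.2500+0.0000+0.0100 = 0.2600 m
sum ≈ 0.1275+0.1806+0.4600+0.2600 ≈ 1.0281 m = S ✓

v_R_max = 17/20 m/s = 0.8500 m/s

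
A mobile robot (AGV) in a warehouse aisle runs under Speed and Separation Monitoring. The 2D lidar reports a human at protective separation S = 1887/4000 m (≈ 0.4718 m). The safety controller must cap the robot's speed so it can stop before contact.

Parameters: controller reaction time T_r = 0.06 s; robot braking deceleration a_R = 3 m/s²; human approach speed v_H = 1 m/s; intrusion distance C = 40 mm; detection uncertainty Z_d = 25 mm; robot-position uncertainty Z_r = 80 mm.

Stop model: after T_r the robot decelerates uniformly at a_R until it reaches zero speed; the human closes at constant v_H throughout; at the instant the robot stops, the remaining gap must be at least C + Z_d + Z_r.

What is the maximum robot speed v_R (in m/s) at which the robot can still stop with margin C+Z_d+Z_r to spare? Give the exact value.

v_R_max = 11/20 m/s = 0.5500 m/s

collect terms ⇒ (1/6)·v_R² + (59/150)·v_R + (-1067/4000) = 0
  disc = (59/150)² − 4·(1/6)·(-1067/4000) = 29929/90000 ; √disc = 173/300
  v_R = (−(59/150) + 173/300) / (2·(1/6)) = 11/20 m/s
check:
T_s = v_R/a_R = (11/20)/3 = 0.1833 s
robot in T_r: 0.5500·0.0600 = 0.0330 m
robot under decel: 0.5500²/(2·3.0000) = 0.0504 m
person approaches 1.0000·(0.0600+0.1833) = 0.2433 m
C+Z_d+Z_r = 0.0400+0.0250+0.0800 = 0.1450 m
sum ≈ 0.0330+0.0504+0.2433+0.1450 ≈ 0.4718 m = S ✓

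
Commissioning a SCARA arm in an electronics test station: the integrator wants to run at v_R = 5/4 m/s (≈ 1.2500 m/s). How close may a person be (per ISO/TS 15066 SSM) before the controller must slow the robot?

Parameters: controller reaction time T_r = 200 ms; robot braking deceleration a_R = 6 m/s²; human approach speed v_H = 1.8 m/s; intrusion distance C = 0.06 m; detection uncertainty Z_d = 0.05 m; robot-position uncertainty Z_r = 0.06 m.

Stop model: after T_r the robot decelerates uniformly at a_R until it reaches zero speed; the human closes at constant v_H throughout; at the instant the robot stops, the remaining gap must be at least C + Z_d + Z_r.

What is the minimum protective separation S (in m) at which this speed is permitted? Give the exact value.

stop time T_s = (5/4)/6 = 0.2083 s
robot in T_r: 1.2500·0.2000 = 0.2500 m
robot under decel: 1.2500²/(2·6.0000) = 0.1302 m
human closes 1.8000·0.4083 = 0.7350 m
C+Z_d+Z_r = 0.0600+0.0500+0.0600 = 0.1700 m
S_min ≈ 0.2500+0.1302+0.7350+0.1700  ⇒  S_min = 6169/4800 m

S_min = 6169/4800 m = 1.2852 m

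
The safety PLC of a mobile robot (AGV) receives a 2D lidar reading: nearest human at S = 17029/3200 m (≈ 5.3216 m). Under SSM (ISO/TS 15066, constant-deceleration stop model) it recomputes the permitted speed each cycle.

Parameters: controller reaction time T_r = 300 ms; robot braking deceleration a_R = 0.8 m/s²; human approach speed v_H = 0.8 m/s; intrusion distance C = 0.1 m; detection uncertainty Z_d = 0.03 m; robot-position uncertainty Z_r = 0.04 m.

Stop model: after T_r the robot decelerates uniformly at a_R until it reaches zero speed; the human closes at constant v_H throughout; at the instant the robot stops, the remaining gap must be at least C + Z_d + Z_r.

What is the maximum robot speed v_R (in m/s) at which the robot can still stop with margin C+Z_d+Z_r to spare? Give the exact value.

collect terms ⇒ (5/8)·v_R² + (13/10)·v_R + (-15717/3200) = 0
  disc = (13/10)² − 4·(5/8)·(-15717/3200) = 89401/6400 ; √disc = 299/80
  v_R = (−(13/10) + 299/80) / (2·(5/8)) = 39/20 m/s
check:
braking lasts T_s = (39/20)/(4/5) = 2.4375 s
reaction-phase robot travel = 1.9500·0.3000 = 0.5850 m
robot covers 1.9500·2.4375 − ½·0.8000·2.4375² = 2.3766 m while stopping
human closes 0.8000·2.7375 = 2.1900 m
margins: 0.1000+0.0300+0.0400 = 0.1700 m
sum ≈ 0.5850+2.3766+2.1900+0.1700 ≈ 5.3216 m = S ✓

v_R_max = 39/20 m/s = 1.9500 m/s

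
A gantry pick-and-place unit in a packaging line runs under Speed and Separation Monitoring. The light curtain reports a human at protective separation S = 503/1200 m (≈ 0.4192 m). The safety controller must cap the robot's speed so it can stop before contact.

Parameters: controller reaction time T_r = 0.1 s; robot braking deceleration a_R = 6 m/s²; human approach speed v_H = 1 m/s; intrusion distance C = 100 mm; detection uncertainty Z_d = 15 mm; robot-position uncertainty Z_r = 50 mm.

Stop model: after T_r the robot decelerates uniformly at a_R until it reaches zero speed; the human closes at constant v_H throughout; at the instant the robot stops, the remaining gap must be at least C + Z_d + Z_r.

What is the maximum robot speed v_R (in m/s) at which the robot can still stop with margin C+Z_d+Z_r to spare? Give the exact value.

v_R_max = 1/2 m/s = 0.5000 m/s

collect terms ⇒ (1/12)·v_R² + (4/15)·v_R + (-37/240) = 0
  disc = (4/15)² − 4·(1/12)·(-37/240) = 49/400 ; √disc = 7/20
  v_R = (−(4/15) + 7/20) / (2·(1/12)) = 1/2 m/s
check:
T_s = v_R/a_R = (1/2)/6 = 0.0833 s
robot in T_r: 0.5000·0.1000 = 0.0500 m
robot covers 0.5000·0.0833 − ½·6.0000·0.0833² = 0.0208 m while stopping
person approaches 1.0000·(0.1000+0.0833) = 0.1833 m
C+Z_d+Z_r = 0.1000+0.0150+0.0500 = 0.1650 m
sum ≈ 0.0500+0.0208+0.1833+0.1650 ≈ 0.4192 m = S ✓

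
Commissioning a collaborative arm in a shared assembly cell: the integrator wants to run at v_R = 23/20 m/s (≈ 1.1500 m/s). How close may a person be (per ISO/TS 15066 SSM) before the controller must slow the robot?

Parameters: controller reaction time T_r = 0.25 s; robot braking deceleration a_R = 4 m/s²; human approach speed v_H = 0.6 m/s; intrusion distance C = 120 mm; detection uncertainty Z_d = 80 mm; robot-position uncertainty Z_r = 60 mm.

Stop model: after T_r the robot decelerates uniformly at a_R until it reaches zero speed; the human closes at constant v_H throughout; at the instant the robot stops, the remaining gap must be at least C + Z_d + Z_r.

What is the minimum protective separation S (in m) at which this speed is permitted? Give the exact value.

S_min = 3313/3200 m = 1.0353 m

braking lasts T_s = (23/20)/4 = 0.2875 s
robot covers v_R·T_r = 1.1500·0.2500 = 0.2875 m before braking
robot covers 1.1500·0.2875 − ½·4.0000·0.2875² = 0.1653 m while stopping
human closes 0.6000·0.5375 = 0.3225 m
margins: 0.1200+0.0800+0.0600 = 0.2600 m
S_min ≈ 0.2875+0.1653+0.3225+0.2600  ⇒  S_min = 3313/3200 m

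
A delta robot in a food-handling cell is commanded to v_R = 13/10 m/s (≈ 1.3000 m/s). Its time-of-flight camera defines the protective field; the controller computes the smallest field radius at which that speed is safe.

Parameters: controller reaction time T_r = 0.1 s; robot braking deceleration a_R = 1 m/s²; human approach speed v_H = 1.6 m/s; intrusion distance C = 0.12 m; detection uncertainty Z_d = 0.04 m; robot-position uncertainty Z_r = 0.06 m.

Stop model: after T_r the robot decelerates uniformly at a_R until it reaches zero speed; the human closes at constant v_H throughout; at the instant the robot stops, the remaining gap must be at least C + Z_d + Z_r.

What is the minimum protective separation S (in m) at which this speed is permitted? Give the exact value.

T_s = v_R/a_R = (13/10)/1 = 1.3000 s
robot in T_r: 1.3000·0.1000 = 0.1300 m
robot covers 1.3000·1.3000 − ½·1.0000·1.3000² = 0.8450 m while stopping
human closes 1.6000·1.4000 = 2.2400 m
margins: 0.1200+0.0400+0.0600 = 0.2200 m
S_min ≈ 0.1300+0.8450+2.2400+0.2200  ⇒  S_min = 687/200 m

S_min = 687/200 m = 3.4350 m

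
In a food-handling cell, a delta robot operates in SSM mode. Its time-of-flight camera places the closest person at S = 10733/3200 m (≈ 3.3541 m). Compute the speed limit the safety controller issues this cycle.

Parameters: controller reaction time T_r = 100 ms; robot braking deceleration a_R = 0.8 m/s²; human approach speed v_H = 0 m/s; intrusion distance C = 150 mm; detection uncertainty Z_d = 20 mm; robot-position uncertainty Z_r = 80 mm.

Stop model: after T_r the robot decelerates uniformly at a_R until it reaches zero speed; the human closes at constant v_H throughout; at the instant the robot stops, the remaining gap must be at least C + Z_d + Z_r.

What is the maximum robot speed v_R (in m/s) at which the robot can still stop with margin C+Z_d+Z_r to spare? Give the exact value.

quadratic (5/8)·v² + (1/10)·v + (-9933/3200) = 0
  disc = (1/10)² − 4·(5/8)·(-9933/3200) = 49729/6400 ; √disc = 223/80
  v_R = (−(1/10) + 223/80) / (2·(5/8)) = 43/20 m/s
check:
T_s = v_R/a_R = (43/20)/(4/5) = 2.6875 s
robot in T_r: 2.1500·0.1000 = 0.2150 m
robot covers 2.1500·2.6875 − ½·0.8000·2.6875² = 2.8891 m while stopping
human over T_r+T_s: 0.0000·(0.1000+2.6875) = 0.0000 m
C+Z_d+Z_r = 0.1500+0.0200+0.0800 = 0.2500 m
sum ≈ 0.2150+2.8891+0.0000+0.2500 ≈ 3.3541 m = S ✓

v_R_max = 43/20 m/s = 2.1500 m/s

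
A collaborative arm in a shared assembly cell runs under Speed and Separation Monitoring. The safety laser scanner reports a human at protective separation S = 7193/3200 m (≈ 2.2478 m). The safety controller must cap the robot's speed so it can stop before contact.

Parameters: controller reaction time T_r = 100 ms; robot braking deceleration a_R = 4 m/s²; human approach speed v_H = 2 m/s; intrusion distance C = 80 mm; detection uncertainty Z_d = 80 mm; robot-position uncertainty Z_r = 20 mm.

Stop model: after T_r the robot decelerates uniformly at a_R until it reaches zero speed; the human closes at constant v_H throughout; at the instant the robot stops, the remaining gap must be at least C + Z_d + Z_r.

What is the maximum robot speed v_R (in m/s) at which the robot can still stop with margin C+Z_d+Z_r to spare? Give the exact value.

v_R_max = 43/20 m/s = 2.1500 m/s

collect terms ⇒ (1/8)·v_R² + (3/5)·v_R + (-5977/3200) = 0
  disc = (3/5)² − 4·(1/8)·(-5977/3200) = 8281/6400 ; √disc = 91/80
  v_R = (−(3/5) + 91/80) / (2·(1/8)) = 43/20 m/s
check:
T_s = v_R/a_R = (43/20)/4 = 0.5375 s
robot covers v_R·T_r = 2.1500·0.1000 = 0.2150 m before braking
robot covers 2.1500·0.5375 − ½·4.0000·0.5375² = 0.5778 m while stopping
human closes 2.0000·0.6375 = 1.2750 m
margins: 0.0800+0.0800+0.0200 = 0.1800 m
sum ≈ 0.2150+0.5778+1.2750+0.1800 ≈ 2.2478 m = S ✓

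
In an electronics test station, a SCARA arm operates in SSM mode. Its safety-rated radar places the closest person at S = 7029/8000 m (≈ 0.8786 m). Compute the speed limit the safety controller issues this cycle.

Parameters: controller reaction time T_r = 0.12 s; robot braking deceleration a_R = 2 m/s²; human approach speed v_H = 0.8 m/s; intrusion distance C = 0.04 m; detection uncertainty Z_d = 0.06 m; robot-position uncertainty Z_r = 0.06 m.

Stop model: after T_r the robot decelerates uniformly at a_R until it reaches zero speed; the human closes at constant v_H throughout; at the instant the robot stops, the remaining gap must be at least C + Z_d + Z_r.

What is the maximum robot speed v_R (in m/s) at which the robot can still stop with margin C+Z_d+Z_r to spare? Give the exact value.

collect terms ⇒ (1/4)·v_R² + (13/25)·v_R + (-4981/8000) = 0
  disc = (13/25)² − 4·(1/4)·(-4981/8000) = 35721/40000 ; √disc = 189/200
  v_R = (−(13/25) + 189/200) / (2·(1/4)) = 17/20 m/s
check:
stop time T_s = (17/20)/2 = 0.4250 s
robot in T_r: 0.8500·0.1200 = 0.1020 m
robot under decel: 0.8500²/(2·2.0000) = 0.1806 m
human over T_r+T_s: 0.8000·(0.1200+0.4250) = 0.4360 m
C+Z_d+Z_r = 0.0400+0.0600+0.0600 = 0.1600 m
sum ≈ 0.1020+0.1806+0.4360+0.1600 ≈ 0.8786 m = S ✓

v_R_max = 17/20 m/s = 0.8500 m/s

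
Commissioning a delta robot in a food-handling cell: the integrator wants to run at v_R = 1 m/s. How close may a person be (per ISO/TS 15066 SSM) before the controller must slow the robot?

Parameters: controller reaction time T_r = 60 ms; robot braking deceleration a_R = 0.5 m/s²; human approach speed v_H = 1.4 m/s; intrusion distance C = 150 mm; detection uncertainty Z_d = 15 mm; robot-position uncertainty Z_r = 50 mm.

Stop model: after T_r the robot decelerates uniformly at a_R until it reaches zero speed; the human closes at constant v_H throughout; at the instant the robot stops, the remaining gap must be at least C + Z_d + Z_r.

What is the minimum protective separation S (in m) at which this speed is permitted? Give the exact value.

T_s = v_R/a_R = 1/(1/2) = 2.0000 s
robot in T_r: 1.0000·0.0600 = 0.0600 m
braking distance = 1.0000²/(2·0.5000) = 1.0000 m
human closes 1.4000·2.0600 = 2.8840 m
C+Z_d+Z_r = 0.1500+0.0150+0.0500 = 0.2150 m
S_min ≈ 0.0600+1.0000+2.8840+0.2150  ⇒  S_min = 4159/1000 m

S_min = 4159/1000 m = 4.1590 m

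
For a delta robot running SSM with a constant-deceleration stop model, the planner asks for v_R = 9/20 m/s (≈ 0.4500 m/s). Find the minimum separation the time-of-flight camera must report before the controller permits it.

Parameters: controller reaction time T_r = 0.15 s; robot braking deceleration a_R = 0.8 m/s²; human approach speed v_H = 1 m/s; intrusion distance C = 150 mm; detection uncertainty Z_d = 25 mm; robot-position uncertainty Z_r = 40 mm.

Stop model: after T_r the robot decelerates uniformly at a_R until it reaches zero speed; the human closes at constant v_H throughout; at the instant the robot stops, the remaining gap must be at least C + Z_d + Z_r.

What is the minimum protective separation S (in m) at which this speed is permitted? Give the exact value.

T_s = v_R/a_R = (9/20)/(4/5) = 0.5625 s
robot covers v_R·T_r = 0.4500·0.1500 = 0.0675 m before braking
robot under decel: 0.4500²/(2·0.8000) = 0.1266 m
person approaches 1.0000·(0.1500+0.5625) = 0.7125 m
margins: 0.1500+0.0250+0.0400 = 0.2150 m
S_min ≈ 0.0675+0.1266+0.7125+0.2150  ⇒  S_min = 3589/3200 m

S_min = 3589/3200 m = 1.1216 m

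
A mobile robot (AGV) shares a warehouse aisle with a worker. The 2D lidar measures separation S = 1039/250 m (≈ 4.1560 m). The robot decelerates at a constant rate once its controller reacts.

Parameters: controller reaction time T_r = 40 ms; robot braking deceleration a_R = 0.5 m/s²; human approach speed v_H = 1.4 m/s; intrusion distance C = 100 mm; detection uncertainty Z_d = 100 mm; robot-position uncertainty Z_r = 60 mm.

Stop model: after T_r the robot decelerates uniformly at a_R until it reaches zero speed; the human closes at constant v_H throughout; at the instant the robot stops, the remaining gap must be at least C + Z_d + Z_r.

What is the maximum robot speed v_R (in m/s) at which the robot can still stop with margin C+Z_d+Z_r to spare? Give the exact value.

v_R_max = 1 m/s = 1.0000 m/s

collect terms ⇒ (1)·v_R² + (71/25)·v_R + (-96/25) = 0
  disc = (71/25)² − 4·(1)·(-96/25) = 14641/625 ; √disc = 121/25
  v_R = (−(71/25) + 121/25) / (2·(1)) = 1 m/s
check:
stop time T_s = 1/(1/2) = 2.0000 s
reaction-phase robot travel = 1.0000·0.0400 = 0.0400 m
robot covers 1.0000·2.0000 − ½·0.5000·2.0000² = 1.0000 m while stopping
person approaches 1.4000·(0.0400+2.0000) = 2.8560 m
C+Z_d+Z_r = 0.1000+0.1000+0.0600 = 0.2600 m
sum ≈ 0.0400+1.0000+2.8560+0.2600 ≈ 4.1560 m = S ✓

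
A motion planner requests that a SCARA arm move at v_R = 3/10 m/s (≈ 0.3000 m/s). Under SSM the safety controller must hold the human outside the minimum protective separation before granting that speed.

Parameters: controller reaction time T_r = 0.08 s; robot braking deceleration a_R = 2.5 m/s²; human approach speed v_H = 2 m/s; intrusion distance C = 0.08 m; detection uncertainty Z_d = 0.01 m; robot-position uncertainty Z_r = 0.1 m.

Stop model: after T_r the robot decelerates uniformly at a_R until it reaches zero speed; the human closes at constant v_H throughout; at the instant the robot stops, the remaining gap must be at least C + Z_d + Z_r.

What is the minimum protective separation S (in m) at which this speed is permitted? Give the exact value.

S_min = 79/125 m = 0.6320 m

stop time T_s = (3/10)/(5/2) = 0.1200 s
reaction-phase robot travel = 0.3000·0.0800 = 0.0240 m
robot under decel: 0.3000²/(2·2.5000) = 0.0180 m
human closes 2.0000·0.2000 = 0.4000 m
residual clearance needed = 0.0800+0.0100+0.1000 = 0.1900 m
S_min ≈ 0.0240+0.0180+0.4000+0.1900  ⇒  S_min = 79/125 m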